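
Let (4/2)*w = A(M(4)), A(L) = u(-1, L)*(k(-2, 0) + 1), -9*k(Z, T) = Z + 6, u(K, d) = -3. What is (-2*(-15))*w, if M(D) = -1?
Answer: -25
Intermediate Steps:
k(Z, T) = -2/3 - Z/9 (k(Z, T) = -(Z + 6)/9 = -(6 + Z)/9 = -2/3 - Z/9)
A(L) = -5/3 (A(L) = -3*((-2/3 - 1/9*(-2)) + 1) = -3*((-2/3 + 2/9) + 1) = -3*(-4/9 + 1) = -3*5/9 = -5/3)
w = -5/6 (w = (1/2)*(-5/3) = -5/6 ≈ -0.83333)
(-2*(-15))*w = -2*(-15)*(-5/6) = 30*(-5/6) = -25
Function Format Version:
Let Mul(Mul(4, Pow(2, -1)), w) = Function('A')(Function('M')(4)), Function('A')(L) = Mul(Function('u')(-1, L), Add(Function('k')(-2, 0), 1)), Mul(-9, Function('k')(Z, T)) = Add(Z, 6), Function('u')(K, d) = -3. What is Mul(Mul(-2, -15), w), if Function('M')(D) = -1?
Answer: -25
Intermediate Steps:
Function('k')(Z, T) = Add(Rational(-2, 3), Mul(Rational(-1, 9), Z)) (Function('k')(Z, T) = Mul(Rational(-1, 9), Add(Z, 6)) = Mul(Rational(-1, 9), Add(6, Z)) = Add(Rational(-2, 3), Mul(Rational(-1, 9), Z)))
Function('A')(L) = Rational(-5, 3) (Function('A')(L) = Mul(-3, Add(Add(Rational(-2, 3), Mul(Rational(-1, 9), -2)), 1)) = Mul(-3, Add(Add(Rational(-2, 3), Rational(2, 9)), 1)) = Mul(-3, Add(Rational(-4, 9), 1)) = Mul(-3, Rational(5, 9)) = Rational(-5, 3))
w = Rational(-5, 6) (w = Mul(Rational(1, 2), Rational(-5, 3)) = Rational(-5, 6) ≈ -0.83333)
Mul(Mul(-2, -15), w) = Mul(Mul(-2, -15), Rational(-5, 6)) = Mul(30, Rational(-5, 6)) = -25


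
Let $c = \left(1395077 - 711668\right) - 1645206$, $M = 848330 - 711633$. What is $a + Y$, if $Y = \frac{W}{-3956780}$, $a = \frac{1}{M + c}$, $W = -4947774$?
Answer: $\frac{5516762663}{4411809700} \approx 1.2505$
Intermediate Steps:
$M = 136697$
$c = -961797$ ($c = 683409 - 1645206 = -961797$)
$a = - \frac{1}{825100}$ ($a = \frac{1}{136697 - 961797} = \frac{1}{-825100} = - \frac{1}{825100} \approx -1.212 \cdot 10^{-6}$)
$Y = \frac{2473887}{1978390}$ ($Y = - \frac{4947774}{-3956780} = \left(-4947774\right) \left(- \frac{1}{3956780}\right) = \frac{2473887}{1978390} \approx 1.2505$)
$a + Y = - \frac{1}{825100} + \frac{2473887}{1978390} = \frac{5516762663}{4411809700}$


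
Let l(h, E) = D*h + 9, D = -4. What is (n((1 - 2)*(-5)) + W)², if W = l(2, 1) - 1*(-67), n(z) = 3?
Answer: 5041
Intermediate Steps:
l(h, E) = 9 - 4*h (l(h, E) = -4*h + 9 = 9 - 4*h)
W = 68 (W = (9 - 4*2) - 1*(-67) = (9 - 8) + 67 = 1 + 67 = 68)
(n((1 - 2)*(-5)) + W)² = (3 + 68)² = 71² = 5041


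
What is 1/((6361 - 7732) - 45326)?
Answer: -1/46697 ≈ -2.1415e-5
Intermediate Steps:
1/((6361 - 7732) - 45326) = 1/(-1371 - 45326) = 1/(-46697) = -1/46697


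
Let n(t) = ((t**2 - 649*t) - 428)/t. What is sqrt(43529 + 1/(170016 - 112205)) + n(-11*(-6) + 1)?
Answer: -39422/67 + 2*sqrt(36369695290305)/57811 ≈ -379.75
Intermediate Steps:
n(t) = (-428 + t**2 - 649*t)/t
sqrt(43529 + 1/(170016 - 112205)) + n(-11*(-6) + 1) = sqrt(43529 + 1/(170016 - 112205)) + (-649 + (-11*(-6) + 1) - 428/(-11*(-6) + 1)) = sqrt(43529 + 1/57811) + (-649 + (66 + 1) - 428/(66 + 1)) = sqrt(43529 + 1/57811) + (-649 + 67 - 428/67) = sqrt(2516455020/57811) + (-649 + 67 - 428*1/67) = 2*sqrt(36369695290305)/57811 + (-649 + 67 - 428/67) = 2*sqrt(36369695290305)/57811 - 39422/67 = -39422/67 + 2*sqrt(36369695290305)/57811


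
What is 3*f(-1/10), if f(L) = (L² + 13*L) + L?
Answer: -417/100 ≈ -4.1700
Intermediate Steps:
f(L) = L² + 14*L
3*f(-1/10) = 3*((-1/10)*(14 - 1/10)) = 3*((-1*⅒)*(14 - 1*⅒)) = 3*(-(14 - ⅒)/10) = 3*(-⅒*139/10) = 3*(-139/100) = -417/100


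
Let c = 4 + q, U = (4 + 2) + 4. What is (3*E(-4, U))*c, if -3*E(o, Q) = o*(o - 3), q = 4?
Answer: -224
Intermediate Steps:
U = 10 (U = 6 + 4 = 10)
E(o, Q) = -o*(-3 + o)/3 (E(o, Q) = -o*(o - 3)/3 = -o*(-3 + o)/3)
c = 8 (c = 4 + 4 = 8)
(3*E(-4, U))*c = (3*((⅓)*(-4)*(3 - 1*(-4))))*8 = (3*((⅓)*(-4)*(3 + 4)))*8 = (3*((⅓)*(-4)*7))*8 = (3*(-28/3))*8 = -28*8 = -224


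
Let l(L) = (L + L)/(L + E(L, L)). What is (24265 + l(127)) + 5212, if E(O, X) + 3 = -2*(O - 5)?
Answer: 1768493/60 ≈ 29475.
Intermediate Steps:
E(O, X) = 7 - 2*O (E(O, X) = -3 - 2*(O - 5) = -3 - 2*(-5 + O) = -3 + (10 - 2*O) = 7 - 2*O)
l(L) = 2*L/(7 - L) (l(L) = (L + L)/(L + (7 - 2*L)) = (2*L)/(7 - L) = 2*L/(7 - L))
(24265 + l(127)) + 5212 = (24265 + 2*127/(7 - 1*127)) + 5212 = (24265 + 2*127/(7 - 127)) + 5212 = (24265 + 2*127/(-120)) + 5212 = (24265 + 2*127*(-1/120)) + 5212 = (24265 - 127/60) + 5212 = 1455773/60 + 5212 = 1768493/60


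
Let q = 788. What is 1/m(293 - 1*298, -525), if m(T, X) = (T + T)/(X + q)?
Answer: -263/10 ≈ -26.300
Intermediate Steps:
m(T, X) = 2*T/(788 + X) (m(T, X) = (T + T)/(X + 788) = (2*T)/(788 + X) = 2*T/(788 + X))
1/m(293 - 1*298, -525) = 1/(2*(293 - 1*298)/(788 - 525)) = 1/(2*(293 - 298)/263) = 1/(2*(-5)*(1/263)) = 1/(-10/263) = -263/10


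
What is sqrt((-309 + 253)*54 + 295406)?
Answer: sqrt(292382) ≈ 540.72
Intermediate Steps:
sqrt((-309 + 253)*54 + 295406) = sqrt(-56*54 + 295406) = sqrt(-3024 + 295406) = sqrt(292382)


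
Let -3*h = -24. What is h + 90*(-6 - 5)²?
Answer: 10898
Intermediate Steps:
h = 8 (h = -⅓*(-24) = 8)
h + 90*(-6 - 5)² = 8 + 90*(-6 - 5)² = 8 + 90*(-11)² = 8 + 90*121 = 8 + 10890 = 10898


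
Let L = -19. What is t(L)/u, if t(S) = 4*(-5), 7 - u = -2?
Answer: -20/9 ≈ -2.2222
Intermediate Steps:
u = 9 (u = 7 - 1*(-2) = 7 + 2 = 9)
t(S) = -20
t(L)/u = -20/9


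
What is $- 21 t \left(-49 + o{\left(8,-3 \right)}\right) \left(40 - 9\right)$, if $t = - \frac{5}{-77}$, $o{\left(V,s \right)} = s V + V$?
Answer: $\frac{30225}{11} \approx 2747.7$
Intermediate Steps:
$o{\left(V,s \right)} = V + V s$ ($o{\left(V,s \right)} = V s + V = V + V s$)
$t = \frac{5}{77}$ ($t = \left(-5\right) \left(- \frac{1}{77}\right) = \frac{5}{77} \approx 0.064935$)
$- 21 t \left(-49 + o{\left(8,-3 \right)}\right) \left(40 - 9\right) = \left(-21\right) \frac{5}{77} \left(-49 + 8 \left(1 - 3\right)\right) \left(40 - 9\right) = - \frac{15 \left(-49 + 8 \left(-2\right)\right) 31}{11} = - \frac{15 \left(-49 - 16\right) 31}{11} = - \frac{15 \left(\left(-65\right) 31\right)}{11} = \left(- \frac{15}{11}\right) \left(-2015\right) = \frac{30225}{11}$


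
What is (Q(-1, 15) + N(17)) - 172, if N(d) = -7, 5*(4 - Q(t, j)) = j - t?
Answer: -891/5 ≈ -178.20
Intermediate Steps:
Q(t, j) = 4 - j/5 + t/5 (Q(t, j) = 4 - (j - t)/5 = 4 + (-j/5 + t/5) = 4 - j/5 + t/5)
(Q(-1, 15) + N(17)) - 172 = ((4 - ⅕*15 + (⅕)*(-1)) - 7) - 172 = ((4 - 3 - ⅕) - 7) - 172 = (⅘ - 7) - 172 = -31/5 - 172 = -891/5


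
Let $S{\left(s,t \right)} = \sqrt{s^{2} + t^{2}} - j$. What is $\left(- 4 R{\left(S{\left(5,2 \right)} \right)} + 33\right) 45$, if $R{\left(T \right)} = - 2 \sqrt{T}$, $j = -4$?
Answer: $1485 + 360 \sqrt{4 + \sqrt{29}} \approx 2587.9$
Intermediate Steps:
$S{\left(s,t \right)} = 4 + \sqrt{s^{2} + t^{2}}$ ($S{\left(s,t \right)} = \sqrt{s^{2} + t^{2}} - -4 = \sqrt{s^{2} + t^{2}} + 4 = 4 + \sqrt{s^{2} + t^{2}}$)
$\left(- 4 R{\left(S{\left(5,2 \right)} \right)} + 33\right) 45 = \left(- 4 \left(- 2 \sqrt{4 + \sqrt{5^{2} + 2^{2}}}\right) + 33\right) 45 = \left(- 4 \left(- 2 \sqrt{4 + \sqrt{25 + 4}}\right) + 33\right) 45 = \left(- 4 \left(- 2 \sqrt{4 + \sqrt{29}}\right) + 33\right) 45 = \left(8 \sqrt{4 + \sqrt{29}} + 33\right) 45 = \left(33 + 8 \sqrt{4 + \sqrt{29}}\right) 45 = 1485 + 360 \sqrt{4 + \sqrt{29}}$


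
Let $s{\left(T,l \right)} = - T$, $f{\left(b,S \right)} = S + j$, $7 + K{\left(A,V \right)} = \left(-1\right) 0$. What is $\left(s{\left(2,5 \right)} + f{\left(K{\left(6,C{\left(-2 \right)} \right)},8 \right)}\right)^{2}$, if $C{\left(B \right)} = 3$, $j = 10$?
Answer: $256$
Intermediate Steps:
$K{\left(A,V \right)} = -7$ ($K{\left(A,V \right)} = -7 - 0 = -7 + 0 = -7$)
$f{\left(b,S \right)} = 10 + S$ ($f{\left(b,S \right)} = S + 10 = 10 + S$)
$\left(s{\left(2,5 \right)} + f{\left(K{\left(6,C{\left(-2 \right)} \right)},8 \right)}\right)^{2} = \left(\left(-1\right) 2 + \left(10 + 8\right)\right)^{2} = \left(-2 + 18\right)^{2} = 16^{2} = 256$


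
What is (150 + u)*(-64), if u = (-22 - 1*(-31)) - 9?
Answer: -9600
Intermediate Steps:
u = 0 (u = (-22 + 31) - 9 = 9 - 9 = 0)
(150 + u)*(-64) = (150 + 0)*(-64) = 150*(-64) = -9600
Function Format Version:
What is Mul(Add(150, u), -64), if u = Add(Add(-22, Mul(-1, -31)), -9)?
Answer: -9600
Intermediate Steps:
u = 0 (u = Add(Add(-22, 31), -9) = Add(9, -9) = 0)
Mul(Add(150, u), -64) = Mul(Add(150, 0), -64) = Mul(150, -64) = -9600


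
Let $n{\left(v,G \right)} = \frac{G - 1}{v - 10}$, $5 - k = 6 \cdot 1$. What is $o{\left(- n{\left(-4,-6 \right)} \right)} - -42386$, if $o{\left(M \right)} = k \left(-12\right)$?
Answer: $42398$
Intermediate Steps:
$k = -1$ ($k = 5 - 6 \cdot 1 = 5 - 6 = -1$)
$n{\left(v,G \right)} = \frac{-1 + G}{-10 + v}$
$o{\left(M \right)} = 12$ ($o{\left(M \right)} = \left(-1\right) \left(-12\right) = 12$)
$o{\left(- n{\left(-4,-6 \right)} \right)} - -42386 = 12 - -42386 = 12 + 42386 = 42398$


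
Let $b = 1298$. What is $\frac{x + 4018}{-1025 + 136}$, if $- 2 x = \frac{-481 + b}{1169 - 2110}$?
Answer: $- \frac{7562693}{1673098} \approx -4.5202$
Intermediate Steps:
$x = \frac{817}{1882}$ ($x = - \frac{\left(-481 + 1298\right) \frac{1}{1169 - 2110}}{2} = - \frac{817 \frac{1}{-941}}{2} = - \frac{817 \left(- \frac{1}{941}\right)}{2} = \left(- \frac{1}{2}\right) \left(- \frac{817}{941}\right) = \frac{817}{1882} \approx 0.43411$)
$\frac{x + 4018}{-1025 + 136} = \frac{\frac{817}{1882} + 4018}{-1025 + 136} = \frac{7562693}{1882 \left(-889\right)} = \frac{7562693}{1882} \left(- \frac{1}{889}\right) = - \frac{7562693}{1673098}$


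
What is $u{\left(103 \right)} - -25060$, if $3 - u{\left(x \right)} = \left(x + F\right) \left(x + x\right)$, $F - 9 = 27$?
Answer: $-3571$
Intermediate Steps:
$F = 36$ ($F = 9 + 27 = 36$)
$u{\left(x \right)} = 3 - 2 x \left(36 + x\right)$ ($u{\left(x \right)} = 3 - \left(x + 36\right) \left(x + x\right) = 3 - \left(36 + x\right) 2 x = 3 - 2 x \left(36 + x\right)$)
$u{\left(103 \right)} - -25060 = \left(3 - 7416 - 2 \cdot 103^{2}\right) - -25060 = \left(3 - 7416 - 21218\right) + 25060 = -28631 + 25060 = -3571$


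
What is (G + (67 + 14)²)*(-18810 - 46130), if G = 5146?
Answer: -760252580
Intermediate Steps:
(G + (67 + 14)²)*(-18810 - 46130) = (5146 + (67 + 14)²)*(-18810 - 46130) = (5146 + 81²)*(-64940) = (5146 + 6561)*(-64940) = 11707*(-64940) = -760252580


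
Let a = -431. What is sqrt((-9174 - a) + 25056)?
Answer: sqrt(16313) ≈ 127.72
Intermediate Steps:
sqrt((-9174 - a) + 25056) = sqrt((-9174 - 1*(-431)) + 25056) = sqrt((-9174 + 431) + 25056) = sqrt(-8743 + 25056) = sqrt(16313)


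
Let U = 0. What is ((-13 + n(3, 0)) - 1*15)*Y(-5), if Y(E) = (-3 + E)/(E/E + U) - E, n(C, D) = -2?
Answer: 90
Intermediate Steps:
Y(E) = -3 (Y(E) = (-3 + E)/(E/E + 0) - E = (-3 + E)/(1 + 0) - E = (-3 + E)/1 - E = (-3 + E)*1 - E = (-3 + E) - E = -3)
((-13 + n(3, 0)) - 1*15)*Y(-5) = ((-13 - 2) - 1*15)*(-3) = (-15 - 15)*(-3) = -30*(-3) = 90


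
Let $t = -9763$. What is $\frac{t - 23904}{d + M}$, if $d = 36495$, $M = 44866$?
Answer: $- \frac{33667}{81361} \approx -0.4138$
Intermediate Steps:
$\frac{t - 23904}{d + M} = \frac{-9763 - 23904}{36495 + 44866} = \frac{-9763 - 23904}{81361} = \left(-33667\right) \frac{1}{81361} = - \frac{33667}{81361}$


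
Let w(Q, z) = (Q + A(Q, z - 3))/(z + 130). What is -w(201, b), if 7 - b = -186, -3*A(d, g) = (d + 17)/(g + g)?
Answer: -6733/10830 ≈ -0.62170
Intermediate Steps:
A(d, g) = -(17 + d)/(6*g) (A(d, g) = -(d + 17)/(3*(g + g)) = -(17 + d)/(3*(2*g)) = -(17 + d)*1/(2*g)/3 = -(17 + d)/(6*g))
b = 193 (b = 7 - 1*(-186) = 7 + 186 = 193)
w(Q, z) = (Q + (-17 - Q)/(6*(-3 + z)))/(130 + z) (w(Q, z) = (Q + (-17 - Q)/(6*(z - 3)))/(z + 130) = (Q + (-17 - Q)/(6*(-3 + z)))/(130 + z))
-w(201, b) = -(-17 - 1*201 + 6*201*(-3 + 193))/(6*(-3 + 193)*(130 + 193)) = -(-17 - 201 + 6*201*190)/(6*190*323) = -(-17 - 201 + 229140)/(6*190*323) = -228922/(6*190*323) = -1*6733/10830 = -6733/10830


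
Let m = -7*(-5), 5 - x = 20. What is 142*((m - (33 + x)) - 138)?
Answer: -17182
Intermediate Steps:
x = -15 (x = 5 - 1*20 = 5 - 20 = -15)
m = 35
142*((m - (33 + x)) - 138) = 142*((35 - (33 - 15)) - 138) = 142*((35 - 1*18) - 138) = 142*((35 - 18) - 138) = 142*(17 - 138) = 142*(-121) = -17182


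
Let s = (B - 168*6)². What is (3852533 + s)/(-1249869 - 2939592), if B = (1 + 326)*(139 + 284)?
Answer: -18858712502/4189461 ≈ -4501.5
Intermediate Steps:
B = 138321 (B = 327*423 = 138321)
s = 18854859969 (s = (138321 - 168*6)² = (138321 - 1008)² = 137313² = 18854859969)
(3852533 + s)/(-1249869 - 2939592) = (3852533 + 18854859969)/(-1249869 - 2939592) = 18858712502/(-4189461) = 18858712502*(-1/4189461) = -18858712502/4189461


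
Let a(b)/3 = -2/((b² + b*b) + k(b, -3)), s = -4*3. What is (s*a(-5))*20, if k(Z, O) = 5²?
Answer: 96/5 ≈ 19.200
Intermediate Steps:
k(Z, O) = 25
s = -12
a(b) = -6/(25 + 2*b²) (a(b) = 3*(-2/((b² + b*b) + 25)) = 3*(-2/((b² + b²) + 25)) = 3*(-2/(2*b² + 25)) = 3*(-2/(25 + 2*b²)) = -6/(25 + 2*b²))
(s*a(-5))*20 = -(-72)/(25 + 2*(-5)²)*20 = -(-72)/(25 + 2*25)*20 = -(-72)/(25 + 50)*20 = -(-72)/75*20 = -12*(-2/25)*20 = (24/25)*20 = 96/5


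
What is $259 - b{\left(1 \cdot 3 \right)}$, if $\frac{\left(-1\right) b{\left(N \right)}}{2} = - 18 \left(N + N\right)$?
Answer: $43$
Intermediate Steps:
$b{\left(N \right)} = 72 N$ ($b{\left(N \right)} = - 2 \left(- 18 \left(N + N\right)\right) = - 2 \left(- 18 \cdot 2 N\right) = - 2 \left(- 36 N\right) = 72 N$)
$259 - b{\left(1 \cdot 3 \right)} = 259 - 72 \cdot 1 \cdot 3 = 259 - 72 \cdot 3 = 259 - 216 = 43$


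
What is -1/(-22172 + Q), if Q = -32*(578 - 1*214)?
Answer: 1/33820 ≈ 2.9568e-5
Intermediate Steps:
Q = -11648 (Q = -32*(578 - 214) = -32*364 = -11648)
-1/(-22172 + Q) = -1/(-22172 - 11648) = -1/(-33820) = -1*(-1/33820) = 1/33820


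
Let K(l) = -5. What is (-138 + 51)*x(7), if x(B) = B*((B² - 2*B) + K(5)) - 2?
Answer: -18096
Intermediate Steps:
x(B) = -2 + B*(-5 + B² - 2*B) (x(B) = B*((B² - 2*B) - 5) - 2 = B*(-5 + B² - 2*B) - 2 = -2 + B*(-5 + B² - 2*B))
(-138 + 51)*x(7) = (-138 + 51)*(-2 + 7³ - 5*7 - 2*7²) = -87*(-2 + 343 - 35 - 2*49) = -87*(-2 + 343 - 35 - 98) = -87*208 = -18096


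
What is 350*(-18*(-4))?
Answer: 25200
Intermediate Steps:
350*(-18*(-4)) = 350*72 = 25200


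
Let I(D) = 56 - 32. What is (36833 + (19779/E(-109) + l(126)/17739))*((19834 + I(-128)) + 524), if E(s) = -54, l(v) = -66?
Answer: 1464974637961/1971 ≈ 7.4326e+8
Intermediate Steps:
I(D) = 24
(36833 + (19779/E(-109) + l(126)/17739))*((19834 + I(-128)) + 524) = (36833 + (19779/(-54) - 66/17739))*((19834 + 24) + 524) = (36833 + (19779*(-1/54) - 66*1/17739))*(19858 + 524) = (36833 + (-6593/18 - 22/5913))*20382 = (36833 - 4331645/11826)*20382 = (431255413/11826)*20382 = 1464974637961/1971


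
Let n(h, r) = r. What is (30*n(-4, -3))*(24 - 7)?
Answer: -1530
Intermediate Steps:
(30*n(-4, -3))*(24 - 7) = (30*(-3))*(24 - 7) = -90*17 = -1530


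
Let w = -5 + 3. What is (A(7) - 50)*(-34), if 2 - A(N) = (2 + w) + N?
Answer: 1870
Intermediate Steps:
w = -2
A(N) = 2 - N (A(N) = 2 - ((2 - 2) + N) = 2 - (0 + N) = 2 - N)
(A(7) - 50)*(-34) = ((2 - 1*7) - 50)*(-34) = ((2 - 7) - 50)*(-34) = (-5 - 50)*(-34) = -55*(-34) = 1870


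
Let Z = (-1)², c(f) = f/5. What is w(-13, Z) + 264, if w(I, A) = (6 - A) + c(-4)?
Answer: 1341/5 ≈ 268.20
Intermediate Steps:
c(f) = f/5 (c(f) = f*(⅕) = f/5)
Z = 1
w(I, A) = 26/5 - A (w(I, A) = (6 - A) + (⅕)*(-4) = (6 - A) - ⅘ = 26/5 - A)
w(-13, Z) + 264 = (26/5 - 1*1) + 264 = (26/5 - 1) + 264 = 21/5 + 264 = 1341/5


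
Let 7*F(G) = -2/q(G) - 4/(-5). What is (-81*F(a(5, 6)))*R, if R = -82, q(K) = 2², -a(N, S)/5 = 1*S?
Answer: 9963/35 ≈ 284.66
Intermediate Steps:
a(N, S) = -5*S
q(K) = 4
F(G) = 3/70 (F(G) = (-2/4 - 4/(-5))/7 = (-2*¼ - 4*(-⅕))/7 = (-½ + ⅘)/7 = (⅐)*(3/10) = 3/70)
(-81*F(a(5, 6)))*R = -81*3/70*(-82) = -243/70*(-82) = 9963/35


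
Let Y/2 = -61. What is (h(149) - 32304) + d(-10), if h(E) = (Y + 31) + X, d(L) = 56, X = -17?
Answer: -32356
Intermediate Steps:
Y = -122 (Y = 2*(-61) = -122)
h(E) = -108 (h(E) = (-122 + 31) - 17 = -91 - 17 = -108)
(h(149) - 32304) + d(-10) = (-108 - 32304) + 56 = -32412 + 56 = -32356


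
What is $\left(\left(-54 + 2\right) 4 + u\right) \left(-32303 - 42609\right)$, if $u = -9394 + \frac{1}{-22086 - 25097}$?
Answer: $\frac{33938969022304}{47183} \approx 7.193 \cdot 10^{8}$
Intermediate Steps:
$u = - \frac{443237103}{47183}$ ($u = -9394 + \frac{1}{-47183} = -9394 - \frac{1}{47183} = - \frac{443237103}{47183} \approx -9394.0$)
$\left(\left(-54 + 2\right) 4 + u\right) \left(-32303 - 42609\right) = \left(\left(-54 + 2\right) 4 - \frac{443237103}{47183}\right) \left(-32303 - 42609\right) = \left(\left(-52\right) 4 - \frac{443237103}{47183}\right) \left(-74912\right) = \left(-208 - \frac{443237103}{47183}\right) \left(-74912\right) = \left(- \frac{453051167}{47183}\right) \left(-74912\right) = \frac{33938969022304}{47183}$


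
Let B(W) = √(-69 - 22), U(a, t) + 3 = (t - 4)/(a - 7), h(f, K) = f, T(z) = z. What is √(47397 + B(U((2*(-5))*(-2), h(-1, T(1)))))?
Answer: √(47397 + I*√91) ≈ 217.71 + 0.022*I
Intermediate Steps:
U(a, t) = -3 + (-4 + t)/(-7 + a) (U(a, t) = -3 + (t - 4)/(a - 7) = -3 + (-4 + t)/(-7 + a))
B(W) = I*√91 (B(W) = √(-91) = I*√91)
√(47397 + B(U((2*(-5))*(-2), h(-1, T(1))))) = √(47397 + I*√91)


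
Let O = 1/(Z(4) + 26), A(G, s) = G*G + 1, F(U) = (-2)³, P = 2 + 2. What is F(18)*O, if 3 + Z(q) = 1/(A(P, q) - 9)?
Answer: -64/185 ≈ -0.34595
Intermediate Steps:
P = 4
F(U) = -8
A(G, s) = 1 + G² (A(G, s) = G² + 1 = 1 + G²)
Z(q) = -23/8 (Z(q) = -3 + 1/((1 + 4²) - 9) = -3 + 1/((1 + 16) - 9) = -3 + 1/(17 - 9) = -3 + 1/8 = -3 + ⅛ = -23/8)
O = 8/185 (O = 1/(-23/8 + 26) = 1/(185/8) = 8/185 ≈ 0.043243)
F(18)*O = -8*8/185 = -64/185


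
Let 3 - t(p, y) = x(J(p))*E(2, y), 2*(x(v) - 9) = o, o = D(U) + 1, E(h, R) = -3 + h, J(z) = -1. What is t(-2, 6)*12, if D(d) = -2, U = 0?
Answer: 138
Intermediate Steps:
o = -1 (o = -2 + 1 = -1)
x(v) = 17/2 (x(v) = 9 + (1/2)*(-1) = 9 - 1/2 = 17/2)
t(p, y) = 23/2 (t(p, y) = 3 - 17*(-3 + 2)/2 = 3 - 17*(-1)/2 = 3 - 1*(-17/2) = 3 + 17/2 = 23/2)
t(-2, 6)*12 = (23/2)*12 = 138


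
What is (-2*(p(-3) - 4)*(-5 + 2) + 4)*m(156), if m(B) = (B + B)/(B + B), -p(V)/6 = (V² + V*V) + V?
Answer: -560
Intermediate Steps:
p(V) = -12*V² - 6*V (p(V) = -6*((V² + V*V) + V) = -6*((V² + V²) + V) = -6*(2*V² + V) = -6*(V + 2*V²) = -12*V² - 6*V)
m(B) = 1 (m(B) = (2*B)/((2*B)) = (2*B)*(1/(2*B)) = 1)
(-2*(p(-3) - 4)*(-5 + 2) + 4)*m(156) = (-2*(-6*(-3)*(1 + 2*(-3)) - 4)*(-5 + 2) + 4)*1 = (-2*(-6*(-3)*(1 - 6) - 4)*(-3) + 4)*1 = (-2*(-6*(-3)*(-5) - 4)*(-3) + 4)*1 = (-2*(-90 - 4)*(-3) + 4)*1 = (-(-188)*(-3) + 4)*1 = (-2*282 + 4)*1 = (-564 + 4)*1 = -560*1 = -560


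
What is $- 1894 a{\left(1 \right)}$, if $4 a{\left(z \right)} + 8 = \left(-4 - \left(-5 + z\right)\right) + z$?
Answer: $\frac{6629}{2} \approx 3314.5$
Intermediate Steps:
$a{\left(z \right)} = - \frac{7}{4}$ ($a{\left(z \right)} = -2 + \frac{\left(-4 - \left(-5 + z\right)\right) + z}{4} = -2 + \frac{\left(1 - z\right) + z}{4} = -2 + \frac{1}{4} \cdot 1 = -2 + \frac{1}{4} = - \frac{7}{4}$)
$- 1894 a{\left(1 \right)} = \left(-1894\right) \left(- \frac{7}{4}\right) = \frac{6629}{2}$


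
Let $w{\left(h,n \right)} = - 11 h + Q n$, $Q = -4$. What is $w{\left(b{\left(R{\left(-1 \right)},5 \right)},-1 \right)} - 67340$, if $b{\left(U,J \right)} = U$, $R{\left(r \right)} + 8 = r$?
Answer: $-67237$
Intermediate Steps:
$R{\left(r \right)} = -8 + r$
$w{\left(h,n \right)} = - 11 h - 4 n$
$w{\left(b{\left(R{\left(-1 \right)},5 \right)},-1 \right)} - 67340 = \left(- 11 \left(-8 - 1\right) - -4\right) - 67340 = \left(\left(-11\right) \left(-9\right) + 4\right) - 67340 = \left(99 + 4\right) - 67340 = 103 - 67340 = -67237$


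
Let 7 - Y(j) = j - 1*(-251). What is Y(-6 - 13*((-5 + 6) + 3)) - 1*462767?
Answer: -462953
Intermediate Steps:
Y(j) = -244 - j (Y(j) = 7 - (j - 1*(-251)) = 7 - (j + 251) = 7 - (251 + j) = 7 + (-251 - j) = -244 - j)
Y(-6 - 13*((-5 + 6) + 3)) - 1*462767 = (-244 - (-6 - 13*((-5 + 6) + 3))) - 1*462767 = (-244 - (-6 - 13*(1 + 3))) - 462767 = (-244 - (-6 - 13*4)) - 462767 = (-244 - (-6 - 52)) - 462767 = (-244 - 1*(-58)) - 462767 = (-244 + 58) - 462767 = -186 - 462767 = -462953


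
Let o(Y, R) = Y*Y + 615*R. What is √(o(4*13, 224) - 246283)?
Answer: I*√105819 ≈ 325.3*I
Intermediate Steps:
o(Y, R) = Y² + 615*R
√(o(4*13, 224) - 246283) = √(((4*13)² + 615*224) - 246283) = √((52² + 137760) - 246283) = √((2704 + 137760) - 246283) = √(140464 - 246283) = √(-105819) = I*√105819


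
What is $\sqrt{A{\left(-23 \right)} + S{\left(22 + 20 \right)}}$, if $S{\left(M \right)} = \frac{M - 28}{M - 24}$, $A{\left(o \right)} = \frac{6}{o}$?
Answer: $\frac{\sqrt{2461}}{69} \approx 0.71896$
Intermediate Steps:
$S{\left(M \right)} = \frac{-28 + M}{-24 + M}$
$\sqrt{A{\left(-23 \right)} + S{\left(22 + 20 \right)}} = \sqrt{\frac{6}{-23} + \frac{-28 + \left(22 + 20\right)}{-24 + \left(22 + 20\right)}} = \sqrt{6 \left(- \frac{1}{23}\right) + \frac{-28 + 42}{-24 + 42}} = \sqrt{- \frac{6}{23} + \frac{1}{18} \cdot 14} = \sqrt{- \frac{6}{23} + \frac{7}{9}} = \sqrt{\frac{107}{207}} = \frac{\sqrt{2461}}{69}$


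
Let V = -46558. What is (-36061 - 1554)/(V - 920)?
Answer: 37615/47478 ≈ 0.79226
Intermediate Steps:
(-36061 - 1554)/(V - 920) = (-36061 - 1554)/(-46558 - 920) = -37615/(-47478) = -37615*(-1/47478) = 37615/47478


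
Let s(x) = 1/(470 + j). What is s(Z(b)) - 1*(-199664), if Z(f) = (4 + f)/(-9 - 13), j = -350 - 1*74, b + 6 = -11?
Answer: 9184545/46 ≈ 1.9966e+5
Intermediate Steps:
b = -17 (b = -6 - 11 = -17)
j = -424 (j = -350 - 74 = -424)
Z(f) = -2/11 - f/22 (Z(f) = (4 + f)/(-22) = (4 + f)*(-1/22) = -2/11 - f/22)
s(x) = 1/46 (s(x) = 1/(470 - 424) = 1/46)
s(Z(b)) - 1*(-199664) = 1/46 - 1*(-199664) = 1/46 + 199664 = 9184545/46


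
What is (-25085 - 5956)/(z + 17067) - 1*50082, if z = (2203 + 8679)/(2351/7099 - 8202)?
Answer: -49764571231803069/993625732031 ≈ -50084.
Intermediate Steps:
z = -77251318/58223647 (z = 10882/(2351*(1/7099) - 8202) = 10882/(2351/7099 - 8202) = 10882/(-58223647/7099) = 10882*(-7099/58223647) = -77251318/58223647 ≈ -1.3268)
(-25085 - 5956)/(z + 17067) - 1*50082 = (-25085 - 5956)/(-77251318/58223647 + 17067) - 1*50082 = -31041/993625732031/58223647 - 50082 = -31041*58223647/993625732031 - 50082 = -1807320226527/993625732031 - 50082 = -49764571231803069/993625732031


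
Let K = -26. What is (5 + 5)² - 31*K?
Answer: 906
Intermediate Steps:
(5 + 5)² - 31*K = (5 + 5)² - 31*(-26) = 10² + 806 = 100 + 806 = 906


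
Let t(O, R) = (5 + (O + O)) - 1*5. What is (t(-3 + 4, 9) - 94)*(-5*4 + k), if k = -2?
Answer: 2024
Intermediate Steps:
t(O, R) = 2*O (t(O, R) = (5 + 2*O) - 5 = 2*O)
(t(-3 + 4, 9) - 94)*(-5*4 + k) = (2*(-3 + 4) - 94)*(-5*4 - 2) = (2*1 - 94)*(-20 - 2) = (2 - 94)*(-22) = -92*(-22) = 2024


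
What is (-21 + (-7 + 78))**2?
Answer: 2500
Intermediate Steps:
(-21 + (-7 + 78))**2 = (-21 + 71)**2 = 50**2 = 2500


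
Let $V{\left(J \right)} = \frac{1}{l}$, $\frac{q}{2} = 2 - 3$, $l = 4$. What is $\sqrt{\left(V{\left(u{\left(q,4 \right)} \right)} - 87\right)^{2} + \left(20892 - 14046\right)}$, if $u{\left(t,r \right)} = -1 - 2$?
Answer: $\frac{\sqrt{229945}}{4} \approx 119.88$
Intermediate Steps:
$q = -2$ ($q = 2 \left(2 - 3\right) = 2 \left(-1\right) = -2$)
$u{\left(t,r \right)} = -3$
$V{\left(J \right)} = \frac{1}{4}$
$\sqrt{\left(V{\left(u{\left(q,4 \right)} \right)} - 87\right)^{2} + \left(20892 - 14046\right)} = \sqrt{\left(\frac{1}{4} - 87\right)^{2} + \left(20892 - 14046\right)} = \sqrt{\left(- \frac{347}{4}\right)^{2} + 6846} = \sqrt{\frac{120409}{16} + 6846} = \sqrt{\frac{229945}{16}} = \frac{\sqrt{229945}}{4}$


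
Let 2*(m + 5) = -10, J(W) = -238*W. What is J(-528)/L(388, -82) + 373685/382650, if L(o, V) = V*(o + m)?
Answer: -28970309/9413190 ≈ -3.0776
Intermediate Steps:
m = -10 (m = -5 + (½)*(-10) = -5 - 5 = -10)
L(o, V) = V*(-10 + o) (L(o, V) = V*(o - 10) = V*(-10 + o))
J(-528)/L(388, -82) + 373685/382650 = (-238*(-528))/((-82*(-10 + 388))) + 373685/382650 = 125664/((-82*378)) + 373685*(1/382650) = 125664/(-30996) + 74737/76530 = 125664*(-1/30996) + 74737/76530 = -1496/369 + 74737/76530 = -28970309/9413190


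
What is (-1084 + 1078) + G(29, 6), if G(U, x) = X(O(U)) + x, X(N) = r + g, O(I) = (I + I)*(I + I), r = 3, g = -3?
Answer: 0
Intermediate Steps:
O(I) = 4*I² (O(I) = (2*I)*(2*I) = 4*I²)
X(N) = 0 (X(N) = 3 - 3 = 0)
G(U, x) = x (G(U, x) = 0 + x = x)
(-1084 + 1078) + G(29, 6) = (-1084 + 1078) + 6 = -6 + 6 = 0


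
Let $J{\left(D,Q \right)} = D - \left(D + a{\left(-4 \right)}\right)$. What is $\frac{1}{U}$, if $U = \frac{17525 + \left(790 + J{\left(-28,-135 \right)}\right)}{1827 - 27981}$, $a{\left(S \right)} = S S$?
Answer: $- \frac{26154}{18299} \approx -1.4293$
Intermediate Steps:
$a{\left(S \right)} = S^{2}$
$J{\left(D,Q \right)} = -16$ ($J{\left(D,Q \right)} = D - \left(D + \left(-4\right)^{2}\right) = D - \left(D + 16\right) = D - \left(16 + D\right) = -16$)
$U = - \frac{18299}{26154}$ ($U = \frac{17525 + \left(790 - 16\right)}{1827 - 27981} = \frac{17525 + 774}{-26154} = 18299 \left(- \frac{1}{26154}\right) = - \frac{18299}{26154} \approx -0.69966$)
$\frac{1}{U} = \frac{1}{- \frac{18299}{26154}} = - \frac{26154}{18299}$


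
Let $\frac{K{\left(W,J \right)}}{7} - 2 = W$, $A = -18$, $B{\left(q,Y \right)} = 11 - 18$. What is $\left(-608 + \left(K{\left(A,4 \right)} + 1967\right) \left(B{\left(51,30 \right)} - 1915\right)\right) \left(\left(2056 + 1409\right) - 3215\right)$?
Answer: $-891479500$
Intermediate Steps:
$B{\left(q,Y \right)} = -7$ ($B{\left(q,Y \right)} = 11 - 18 = -7$)
$K{\left(W,J \right)} = 14 + 7 W$
$\left(-608 + \left(K{\left(A,4 \right)} + 1967\right) \left(B{\left(51,30 \right)} - 1915\right)\right) \left(\left(2056 + 1409\right) - 3215\right) = \left(-608 + \left(\left(14 + 7 \left(-18\right)\right) + 1967\right) \left(-7 - 1915\right)\right) \left(\left(2056 + 1409\right) - 3215\right) = \left(-608 + \left(\left(14 - 126\right) + 1967\right) \left(-1922\right)\right) \left(3465 - 3215\right) = \left(-608 + \left(-112 + 1967\right) \left(-1922\right)\right) 250 = \left(-608 + 1855 \left(-1922\right)\right) 250 = \left(-608 - 3565310\right) 250 = \left(-3565918\right) 250 = -891479500$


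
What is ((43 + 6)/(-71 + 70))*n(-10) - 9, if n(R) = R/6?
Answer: 218/3 ≈ 72.667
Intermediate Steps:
n(R) = R/6 (n(R) = R*(1/6) = R/6)
((43 + 6)/(-71 + 70))*n(-10) - 9 = ((43 + 6)/(-71 + 70))*((1/6)*(-10)) - 9 = (49/(-1))*(-5/3) - 9 = (49*(-1))*(-5/3) - 9 = -49*(-5/3) - 9 = 245/3 - 9 = 218/3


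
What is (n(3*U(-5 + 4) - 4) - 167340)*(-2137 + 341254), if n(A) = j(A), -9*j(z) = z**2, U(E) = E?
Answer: -170249055251/3 ≈ -5.6750e+10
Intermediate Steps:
j(z) = -z**2/9
n(A) = -A**2/9
(n(3*U(-5 + 4) - 4) - 167340)*(-2137 + 341254) = (-(3*(-5 + 4) - 4)**2/9 - 167340)*(-2137 + 341254) = (-(3*(-1) - 4)**2/9 - 167340)*339117 = (-(-3 - 4)**2/9 - 167340)*339117 = (-1/9*(-7)**2 - 167340)*339117 = (-1/9*49 - 167340)*339117 = (-49/9 - 167340)*339117 = -1506109/9*339117 = -170249055251/3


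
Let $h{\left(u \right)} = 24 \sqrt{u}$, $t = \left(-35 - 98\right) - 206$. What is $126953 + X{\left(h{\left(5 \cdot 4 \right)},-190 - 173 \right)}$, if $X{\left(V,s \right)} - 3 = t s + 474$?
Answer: $250487$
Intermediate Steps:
$t = -339$ ($t = \left(-35 - 98\right) - 206 = -133 - 206 = -339$)
$X{\left(V,s \right)} = 477 - 339 s$ ($X{\left(V,s \right)} = 3 - \left(-474 + 339 s\right) = 477 - 339 s$)
$126953 + X{\left(h{\left(5 \cdot 4 \right)},-190 - 173 \right)} = 126953 - \left(-477 + 339 \left(-190 - 173\right)\right) = 126953 + \left(477 - -123057\right) = 126953 + \left(477 + 123057\right) = 126953 + 123534 = 250487$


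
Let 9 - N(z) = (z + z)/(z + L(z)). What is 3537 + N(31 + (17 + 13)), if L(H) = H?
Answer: 3545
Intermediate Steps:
N(z) = 8 (N(z) = 9 - (z + z)/(z + z) = 9 - 2*z/(2*z) = 9 - 2*z*1/(2*z) = 9 - 1*1 = 9 - 1 = 8)
3537 + N(31 + (17 + 13)) = 3537 + 8 = 3545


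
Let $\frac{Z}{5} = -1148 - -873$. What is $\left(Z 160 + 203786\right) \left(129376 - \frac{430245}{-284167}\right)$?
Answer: $- \frac{596104792079918}{284167} \approx -2.0977 \cdot 10^{9}$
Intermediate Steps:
$Z = -1375$ ($Z = 5 \left(-1148 - -873\right) = 5 \left(-1148 + 873\right) = 5 \left(-275\right) = -1375$)
$\left(Z 160 + 203786\right) \left(129376 - \frac{430245}{-284167}\right) = \left(\left(-1375\right) 160 + 203786\right) \left(129376 - \frac{430245}{-284167}\right) = \left(-220000 + 203786\right) \left(129376 - - \frac{430245}{284167}\right) = - 16214 \left(129376 + \frac{430245}{284167}\right) = \left(-16214\right) \frac{36764820037}{284167} = - \frac{596104792079918}{284167}$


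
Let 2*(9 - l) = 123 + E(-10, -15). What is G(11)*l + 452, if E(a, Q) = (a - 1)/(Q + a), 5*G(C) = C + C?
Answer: 27504/125 ≈ 220.03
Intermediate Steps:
G(C) = 2*C/5 (G(C) = (C + C)/5 = (2*C)/5 = 2*C/5)
E(a, Q) = (-1 + a)/(Q + a)
l = -1318/25 (l = 9 - (123 + (-1 - 10)/(-15 - 10))/2 = 9 - (123 - 11/(-25))/2 = 9 - (123 - 1/25*(-11))/2 = 9 - (123 + 11/25)/2 = 9 - ½*3086/25 = 9 - 1543/25 = -1318/25 ≈ -52.720)
G(11)*l + 452 = ((⅖)*11)*(-1318/25) + 452 = (22/5)*(-1318/25) + 452 = -28996/125 + 452 = 27504/125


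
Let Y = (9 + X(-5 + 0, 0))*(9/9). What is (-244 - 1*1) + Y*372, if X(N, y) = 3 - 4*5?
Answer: -3221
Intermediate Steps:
X(N, y) = -17 (X(N, y) = 3 - 20 = -17)
Y = -8 (Y = (9 - 17)*(9/9) = -72/9 = -8*1 = -8)
(-244 - 1*1) + Y*372 = (-244 - 1*1) - 8*372 = (-244 - 1) - 2976 = -245 - 2976 = -3221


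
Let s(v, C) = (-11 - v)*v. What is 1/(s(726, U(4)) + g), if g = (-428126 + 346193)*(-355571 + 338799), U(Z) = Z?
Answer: 1/1373645214 ≈ 7.2799e-10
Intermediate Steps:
s(v, C) = v*(-11 - v)
g = 1374180276 (g = -81933*(-16772) = 1374180276)
1/(s(726, U(4)) + g) = 1/(-1*726*(11 + 726) + 1374180276) = 1/(-1*726*737 + 1374180276) = 1/(-535062 + 1374180276) = 1/1373645214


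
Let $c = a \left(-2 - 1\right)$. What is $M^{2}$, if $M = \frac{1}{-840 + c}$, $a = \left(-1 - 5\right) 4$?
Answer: $\frac{1}{589824} \approx 1.6954 \cdot 10^{-6}$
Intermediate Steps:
$a = -24$ ($a = \left(-6\right) 4 = -24$)
$c = 72$ ($c = - 24 \left(-2 - 1\right) = \left(-24\right) \left(-3\right) = 72$)
$M = - \frac{1}{768}$ ($M = \frac{1}{-840 + 72} = \frac{1}{-768} = - \frac{1}{768} \approx -0.0013021$)
$M^{2} = \left(- \frac{1}{768}\right)^{2} = \frac{1}{589824}$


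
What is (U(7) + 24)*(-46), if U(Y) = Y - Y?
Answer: -1104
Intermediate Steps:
U(Y) = 0
(U(7) + 24)*(-46) = (0 + 24)*(-46) = 24*(-46) = -1104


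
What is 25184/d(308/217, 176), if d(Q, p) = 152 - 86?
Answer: 12592/33 ≈ 381.58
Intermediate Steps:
d(Q, p) = 66
25184/d(308/217, 176) = 25184/66 = 25184*(1/66) = 12592/33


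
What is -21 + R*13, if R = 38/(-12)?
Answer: -373/6 ≈ -62.167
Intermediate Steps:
R = -19/6 (R = 38*(-1/12) = -19/6 ≈ -3.1667)
-21 + R*13 = -21 - 19/6*13 = -21 - 247/6 = -373/6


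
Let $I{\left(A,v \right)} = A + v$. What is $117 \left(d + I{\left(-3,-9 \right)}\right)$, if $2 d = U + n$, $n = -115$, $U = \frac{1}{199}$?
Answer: $- \frac{1618110}{199} \approx -8131.2$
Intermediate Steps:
$U = \frac{1}{199} \approx 0.0050251$
$d = - \frac{11442}{199}$ ($d = \frac{\frac{1}{199} - 115}{2} = \frac{1}{2} \left(- \frac{22884}{199}\right) = - \frac{11442}{199} \approx -57.497$)
$117 \left(d + I{\left(-3,-9 \right)}\right) = 117 \left(- \frac{11442}{199} - 12\right) = 117 \left(- \frac{13830}{199}\right) = - \frac{1618110}{199}$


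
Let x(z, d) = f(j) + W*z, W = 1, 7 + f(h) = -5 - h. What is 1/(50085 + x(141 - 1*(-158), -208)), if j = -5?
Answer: 1/50377 ≈ 1.9850e-5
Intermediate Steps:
f(h) = -12 - h (f(h) = -7 + (-5 - h) = -12 - h)
x(z, d) = -7 + z (x(z, d) = (-12 - 1*(-5)) + 1*z = (-12 + 5) + z = -7 + z)
1/(50085 + x(141 - 1*(-158), -208)) = 1/(50085 + (-7 + (141 - 1*(-158)))) = 1/(50085 + (-7 + (141 + 158))) = 1/(50085 + (-7 + 299)) = 1/(50085 + 292) = 1/50377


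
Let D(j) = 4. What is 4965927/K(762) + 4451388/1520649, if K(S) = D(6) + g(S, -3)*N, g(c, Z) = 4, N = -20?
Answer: -2517031207045/38523108 ≈ -65338.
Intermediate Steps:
K(S) = -76 (K(S) = 4 + 4*(-20) = 4 - 80 = -76)
4965927/K(762) + 4451388/1520649 = 4965927/(-76) + 4451388/1520649 = 4965927*(-1/76) + 4451388*(1/1520649) = -4965927/76 + 1483796/506883 = -2517031207045/38523108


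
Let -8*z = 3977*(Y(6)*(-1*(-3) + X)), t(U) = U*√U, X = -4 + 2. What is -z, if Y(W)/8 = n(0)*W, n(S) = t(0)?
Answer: 0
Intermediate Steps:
X = -2
t(U) = U^(3/2)
n(S) = 0 (n(S) = 0^(3/2) = 0)
Y(W) = 0 (Y(W) = 8*(0*W) = 8*0 = 0)
z = 0 (z = -3977*0*(-1*(-3) - 2)/8 = -3977*0*(3 - 2)/8 = -3977*0*1/8 = -3977*0/8 = -⅛*0 = 0)
-z = -1*0 = 0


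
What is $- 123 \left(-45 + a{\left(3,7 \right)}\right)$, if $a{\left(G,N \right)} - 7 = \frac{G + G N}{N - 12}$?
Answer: $\frac{26322}{5} \approx 5264.4$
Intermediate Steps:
$a{\left(G,N \right)} = 7 + \frac{G + G N}{-12 + N}$ ($a{\left(G,N \right)} = 7 + \frac{G + G N}{N - 12} = 7 + \frac{G + G N}{-12 + N}$)
$- 123 \left(-45 + a{\left(3,7 \right)}\right) = - 123 \left(-45 + \frac{-84 + 3 + 7 \cdot 7 + 3 \cdot 7}{-12 + 7}\right) = - 123 \left(-45 + \frac{-84 + 3 + 49 + 21}{-5}\right) = - 123 \left(-45 - - \frac{11}{5}\right) = - 123 \left(-45 + \frac{11}{5}\right) = \left(-123\right) \left(- \frac{214}{5}\right) = \frac{26322}{5}$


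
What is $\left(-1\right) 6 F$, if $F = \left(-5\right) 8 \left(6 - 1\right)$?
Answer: $1200$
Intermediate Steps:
$F = -200$ ($F = - 40 \left(6 - 1\right) = \left(-40\right) 5 = -200$)
$\left(-1\right) 6 F = \left(-1\right) 6 \left(-200\right) = \left(-6\right) \left(-200\right) = 1200$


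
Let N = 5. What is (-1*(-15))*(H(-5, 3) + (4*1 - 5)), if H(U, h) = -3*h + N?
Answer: -75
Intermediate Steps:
H(U, h) = 5 - 3*h (H(U, h) = -3*h + 5 = 5 - 3*h)
(-1*(-15))*(H(-5, 3) + (4*1 - 5)) = (-1*(-15))*((5 - 3*3) + (4*1 - 5)) = 15*((5 - 9) + (4 - 5)) = 15*(-4 - 1) = 15*(-5) = -75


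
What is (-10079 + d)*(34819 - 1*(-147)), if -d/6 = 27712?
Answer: -6166289066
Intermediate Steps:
d = -166272 (d = -6*27712 = -166272)
(-10079 + d)*(34819 - 1*(-147)) = (-10079 - 166272)*(34819 - 1*(-147)) = -176351*(34819 + 147) = -176351*34966 = -6166289066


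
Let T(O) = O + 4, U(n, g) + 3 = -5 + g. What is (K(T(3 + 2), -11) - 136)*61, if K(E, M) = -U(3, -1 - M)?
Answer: -8418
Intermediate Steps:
U(n, g) = -8 + g (U(n, g) = -3 + (-5 + g) = -8 + g)
T(O) = 4 + O
K(E, M) = 9 + M (K(E, M) = -(-8 + (-1 - M)) = -(-9 - M) = 9 + M)
(K(T(3 + 2), -11) - 136)*61 = ((9 - 11) - 136)*61 = (-2 - 136)*61 = -138*61 = -8418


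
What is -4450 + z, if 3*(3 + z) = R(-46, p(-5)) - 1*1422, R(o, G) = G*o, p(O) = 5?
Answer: -15011/3 ≈ -5003.7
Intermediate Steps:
z = -1661/3 (z = -3 + (5*(-46) - 1*1422)/3 = -3 + (-230 - 1422)/3 = -3 + (⅓)*(-1652) = -3 - 1652/3 = -1661/3 ≈ -553.67)
-4450 + z = -4450 - 1661/3 = -15011/3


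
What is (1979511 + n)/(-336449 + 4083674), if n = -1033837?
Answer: 945674/3747225 ≈ 0.25237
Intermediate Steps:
(1979511 + n)/(-336449 + 4083674) = (1979511 - 1033837)/(-336449 + 4083674) = 945674/3747225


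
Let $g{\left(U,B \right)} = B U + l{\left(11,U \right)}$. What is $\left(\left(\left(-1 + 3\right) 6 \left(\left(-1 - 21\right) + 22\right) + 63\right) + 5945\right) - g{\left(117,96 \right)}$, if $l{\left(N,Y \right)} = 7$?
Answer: $-5231$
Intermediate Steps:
$g{\left(U,B \right)} = 7 + B U$ ($g{\left(U,B \right)} = B U + 7 = 7 + B U$)
$\left(\left(\left(-1 + 3\right) 6 \left(\left(-1 - 21\right) + 22\right) + 63\right) + 5945\right) - g{\left(117,96 \right)} = \left(\left(\left(-1 + 3\right) 6 \left(\left(-1 - 21\right) + 22\right) + 63\right) + 5945\right) - \left(7 + 96 \cdot 117\right) = \left(\left(2 \cdot 6 \left(-22 + 22\right) + 63\right) + 5945\right) - \left(7 + 11232\right) = \left(\left(12 \cdot 0 + 63\right) + 5945\right) - 11239 = \left(\left(0 + 63\right) + 5945\right) - 11239 = \left(63 + 5945\right) - 11239 = 6008 - 11239 = -5231$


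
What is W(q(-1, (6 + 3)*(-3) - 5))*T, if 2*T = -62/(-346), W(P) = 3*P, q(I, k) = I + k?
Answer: -3069/346 ≈ -8.8699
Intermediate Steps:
T = 31/346 (T = (-62/(-346))/2 = (-62*(-1/346))/2 = (1/2)*(31/173) = 31/346 ≈ 0.089595)
W(q(-1, (6 + 3)*(-3) - 5))*T = (3*(-1 + ((6 + 3)*(-3) - 5)))*(31/346) = (3*(-1 + (9*(-3) - 5)))*(31/346) = (3*(-1 + (-27 - 5)))*(31/346) = (3*(-1 - 32))*(31/346) = (3*(-33))*(31/346) = -99*31/346 = -3069/346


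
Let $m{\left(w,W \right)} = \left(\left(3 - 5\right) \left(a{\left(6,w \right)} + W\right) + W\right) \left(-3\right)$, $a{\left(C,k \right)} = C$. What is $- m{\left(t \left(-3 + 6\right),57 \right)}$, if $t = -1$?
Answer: $-207$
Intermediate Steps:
$m{\left(w,W \right)} = 36 + 3 W$ ($m{\left(w,W \right)} = \left(\left(3 - 5\right) \left(6 + W\right) + W\right) \left(-3\right) = \left(- 2 \left(6 + W\right) + W\right) \left(-3\right) = \left(\left(-12 - 2 W\right) + W\right) \left(-3\right) = \left(-12 - W\right) \left(-3\right) = 36 + 3 W$)
$- m{\left(t \left(-3 + 6\right),57 \right)} = - (36 + 3 \cdot 57) = - (36 + 171) = \left(-1\right) 207 = -207$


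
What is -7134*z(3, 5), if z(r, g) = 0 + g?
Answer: -35670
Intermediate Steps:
z(r, g) = g
-7134*z(3, 5) = -7134*5 = -35670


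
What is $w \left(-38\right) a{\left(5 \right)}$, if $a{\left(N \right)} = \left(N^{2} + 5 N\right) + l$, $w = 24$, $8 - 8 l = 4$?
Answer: $-46056$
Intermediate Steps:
$l = \frac{1}{2}$ ($l = 1 - \frac{1}{2} = \frac{1}{2} \approx 0.5$)
$a{\left(N \right)} = \frac{1}{2} + N^{2} + 5 N$ ($a{\left(N \right)} = \left(N^{2} + 5 N\right) + \frac{1}{2} = \frac{1}{2} + N^{2} + 5 N$)
$w \left(-38\right) a{\left(5 \right)} = 24 \left(-38\right) \left(\frac{1}{2} + 5^{2} + 5 \cdot 5\right) = - 912 \left(\frac{1}{2} + 25 + 25\right) = \left(-912\right) \frac{101}{2} = -46056$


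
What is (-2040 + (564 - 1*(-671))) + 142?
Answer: -663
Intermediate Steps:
(-2040 + (564 - 1*(-671))) + 142 = (-2040 + (564 + 671)) + 142 = (-2040 + 1235) + 142 = -805 + 142 = -663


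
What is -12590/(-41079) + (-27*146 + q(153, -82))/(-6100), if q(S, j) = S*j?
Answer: 188527388/62645475 ≈ 3.0094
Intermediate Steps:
-12590/(-41079) + (-27*146 + q(153, -82))/(-6100) = -12590/(-41079) + (-27*146 + 153*(-82))/(-6100) = -12590*(-1/41079) + (-3942 - 12546)*(-1/6100) = 12590/41079 - 16488*(-1/6100) = 12590/41079 + 4122/1525 = 188527388/62645475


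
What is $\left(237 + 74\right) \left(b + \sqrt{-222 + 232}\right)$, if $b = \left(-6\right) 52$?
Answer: $-97032 + 311 \sqrt{10} \approx -96049.0$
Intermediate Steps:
$b = -312$
$\left(237 + 74\right) \left(b + \sqrt{-222 + 232}\right) = \left(237 + 74\right) \left(-312 + \sqrt{-222 + 232}\right) = 311 \left(-312 + \sqrt{10}\right) = -97032 + 311 \sqrt{10}$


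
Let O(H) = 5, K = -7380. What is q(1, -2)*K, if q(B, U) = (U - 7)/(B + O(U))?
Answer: 11070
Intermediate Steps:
q(B, U) = (-7 + U)/(5 + B) (q(B, U) = (U - 7)/(B + 5) = (-7 + U)/(5 + B))
q(1, -2)*K = ((-7 - 2)/(5 + 1))*(-7380) = (-9/6)*(-7380) = ((⅙)*(-9))*(-7380) = -3/2*(-7380) = 11070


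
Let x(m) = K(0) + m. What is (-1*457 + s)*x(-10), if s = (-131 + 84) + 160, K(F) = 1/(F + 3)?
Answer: 9976/3 ≈ 3325.3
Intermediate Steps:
K(F) = 1/(3 + F)
x(m) = ⅓ + m (x(m) = 1/(3 + 0) + m = 1/3 + m = ⅓ + m)
s = 113 (s = -47 + 160 = 113)
(-1*457 + s)*x(-10) = (-1*457 + 113)*(⅓ - 10) = (-457 + 113)*(-29/3) = -344*(-29/3) = 9976/3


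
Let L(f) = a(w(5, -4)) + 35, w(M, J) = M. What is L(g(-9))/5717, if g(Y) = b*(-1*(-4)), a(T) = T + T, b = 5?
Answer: 45/5717 ≈ 0.0078713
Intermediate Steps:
a(T) = 2*T
g(Y) = 20 (g(Y) = 5*(-1*(-4)) = 5*4 = 20)
L(f) = 45 (L(f) = 2*5 + 35 = 10 + 35 = 45)
L(g(-9))/5717 = 45/5717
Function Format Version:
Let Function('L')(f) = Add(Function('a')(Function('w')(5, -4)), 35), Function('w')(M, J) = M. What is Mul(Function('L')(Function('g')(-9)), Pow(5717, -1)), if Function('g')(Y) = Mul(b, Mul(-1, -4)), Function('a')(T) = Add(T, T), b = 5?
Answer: Rational(45, 5717) ≈ 0.0078713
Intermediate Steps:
Function('a')(T) = Mul(2, T)
Function('g')(Y) = 20 (Function('g')(Y) = Mul(5, Mul(-1, -4)) = Mul(5, 4) = 20)
Function('L')(f) = 45 (Function('L')(f) = Add(Mul(2, 5), 35) = Add(10, 35) = 45)
Mul(Function('L')(Function('g')(-9)), Pow(5717, -1)) = Mul(45, Pow(5717, -1)) = Mul(45, Rational(1, 5717)) = Rational(45, 5717)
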